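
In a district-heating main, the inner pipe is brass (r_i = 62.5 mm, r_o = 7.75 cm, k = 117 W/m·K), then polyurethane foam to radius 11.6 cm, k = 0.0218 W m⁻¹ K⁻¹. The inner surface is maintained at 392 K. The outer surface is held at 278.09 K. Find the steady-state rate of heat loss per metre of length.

Q' = 38.7 W/m

Series thermal resistances, inner to outer:
  R'_brass = ln(0.0775/0.0625)/(2πk) = 0.2151/(2π·117) = 2.926×10^-4 m·K/W
  R'_polyurethane foam = ln(0.116/0.0775)/(2πk) = 0.4033/(2π·0.0218) = 2.944 m·K/W
ΣR = 2.926×10^-4 + 2.944 = 2.944 m·K/W
Q' = ΔT/ΣR = (392 K − 278.09 K)/2.944 = 38.7 W/m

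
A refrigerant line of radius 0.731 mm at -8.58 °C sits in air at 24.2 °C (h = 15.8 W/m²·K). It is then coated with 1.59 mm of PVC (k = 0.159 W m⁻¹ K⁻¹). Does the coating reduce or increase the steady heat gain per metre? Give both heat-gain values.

increases: 2.38 → 5.96 W/m

Critical radius for a cylinder: r_cr = k/h = 0.0101 m = 1.01 cm.
Outer radius after coating: r₂ = 7.31×10^-4 + 0.00159 = 0.002321 m.
Since r₁ < r_cr and r₂ ≤ r_cr, the coating moves toward the maximum at r_cr — heat gain rises.
Bare: R = 1/(2πr₁h) = 13.78 m·K/W; Q = 32.78/13.78 = 2.38 W/m.
Coated: R = R_cond + R_conv = 5.496 m·K/W; Q = 32.78/5.496 = 5.96 W/m.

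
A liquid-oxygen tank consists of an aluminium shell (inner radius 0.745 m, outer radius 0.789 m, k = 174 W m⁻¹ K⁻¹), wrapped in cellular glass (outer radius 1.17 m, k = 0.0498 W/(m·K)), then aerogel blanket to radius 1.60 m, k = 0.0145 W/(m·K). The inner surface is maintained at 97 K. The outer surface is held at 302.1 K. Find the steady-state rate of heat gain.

Resistance network (inner→outer):
  R_aluminium = (1/0.745 − 1/0.789)/(4πk) = 0.07485/(4π·174) = 3.423×10^-5 K/W
  R_cellular glass = (1/0.789 − 1/1.17)/(4πk) = 0.4127/(4π·0.0498) = 0.6595 K/W
  R_aerogel blanket = (1/1.17 − 1/1.60)/(4πk) = 0.2297/(4π·0.0145) = 1.261 K/W
ΣR = 3.423×10^-5 + 0.6595 + 1.261 = 1.921 K/W
Q = ΔT/ΣR = (97 K − 302.1 K)/1.921 = -107 W
(Negative Q ⇒ heat flows inward; heat gain = 107 W.)

Q = 107 W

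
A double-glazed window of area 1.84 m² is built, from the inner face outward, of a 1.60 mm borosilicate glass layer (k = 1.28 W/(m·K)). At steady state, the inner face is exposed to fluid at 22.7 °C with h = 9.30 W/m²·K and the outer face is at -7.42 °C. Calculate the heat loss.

Resistance network (inner→outer):
  R_conv,in = 1/(hA) = 1/(9.30·1.84) = 0.05844 K/W
  R_borosilicate glass = L/(kA) = 0.00160/(1.28·1.84) = 6.793×10^-4 K/W
ΣR = 0.05844 + 6.793×10^-4 = 0.05912 K/W
Q = ΔT/ΣR = (22.7 °C − -7.42 °C)/0.05912 = 509 W

Q = 509 W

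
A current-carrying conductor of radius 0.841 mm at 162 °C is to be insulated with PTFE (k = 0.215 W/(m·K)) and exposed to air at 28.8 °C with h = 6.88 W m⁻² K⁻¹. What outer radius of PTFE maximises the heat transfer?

For a cylinder, r_cr = k_ins/h = 0.215/6.88 = 0.0312 m = 3.12 cm

r_cr = 3.12 cm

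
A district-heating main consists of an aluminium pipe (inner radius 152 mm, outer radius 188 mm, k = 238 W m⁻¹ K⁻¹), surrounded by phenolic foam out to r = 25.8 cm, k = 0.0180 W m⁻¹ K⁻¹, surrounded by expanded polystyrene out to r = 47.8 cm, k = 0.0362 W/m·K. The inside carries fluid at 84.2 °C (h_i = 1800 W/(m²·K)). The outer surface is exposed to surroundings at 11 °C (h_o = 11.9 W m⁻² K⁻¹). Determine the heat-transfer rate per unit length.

Q' = 13.2 W/m

Treat each layer as a resistance in series:
  R'_conv,in = 1/(2πr h) = 1/(2π·0.152·1800) = 5.817×10^-4 m·K/W
  R'_aluminium = ln(0.188/0.152)/(2πk) = 0.2126/(2π·238) = 1.421×10^-4 m·K/W
  R'_phenolic foam = ln(0.258/0.188)/(2πk) = 0.3165/(2π·0.0180) = 2.799 m·K/W
  R'_expanded polystyrene = ln(0.478/0.258)/(2πk) = 0.6167/(2π·0.0362) = 2.711 m·K/W
  R'_conv,out = 1/(2πr h) = 1/(2π·0.478·11.9) = 0.02798 m·K/W
ΣR = 5.817×10^-4 + 1.421×10^-4 + 2.799 + 2.711 + 0.02798 = 5.539 m·K/W
Q' = ΔT/ΣR = (84.2 °C − 11 °C)/5.539 = 13.2 W/m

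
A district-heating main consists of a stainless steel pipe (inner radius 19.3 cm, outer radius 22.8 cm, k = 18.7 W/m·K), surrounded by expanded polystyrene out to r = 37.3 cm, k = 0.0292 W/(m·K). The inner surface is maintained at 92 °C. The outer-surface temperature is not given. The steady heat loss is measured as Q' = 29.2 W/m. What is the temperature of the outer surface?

Sum the resistances:
  R'_stainless steel = ln(0.228/0.193)/(2πk) = 0.1667/(2π·18.7) = 0.001418 m·K/W
  R'_expanded polystyrene = ln(0.373/0.228)/(2πk) = 0.4922/(2π·0.0292) = 2.683 m·K/W
ΣR = 2.684 m·K/W
ΔT = Q'·ΣR = 29.2 × 2.684 = 78.37 K
Heat flows outward, so T_out = T_in − ΔT = 92 − 78.37 = 13.6 °C

T_out = 13.6 °C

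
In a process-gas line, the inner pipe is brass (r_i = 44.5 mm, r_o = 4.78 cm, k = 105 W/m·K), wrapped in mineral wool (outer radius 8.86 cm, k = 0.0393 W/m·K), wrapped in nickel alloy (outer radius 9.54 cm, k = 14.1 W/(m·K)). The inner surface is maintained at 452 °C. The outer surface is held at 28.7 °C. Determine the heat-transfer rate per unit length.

Series thermal resistances, inner to outer:
  R'_brass = ln(0.0478/0.0445)/(2πk) = 0.07154/(2π·105) = 1.084×10^-4 m·K/W
  R'_mineral wool = ln(0.0886/0.0478)/(2πk) = 0.6171/(2π·0.0393) = 2.499 m·K/W
  R'_nickel alloy = ln(0.0954/0.0886)/(2πk) = 0.07395/(2π·14.1) = 8.347×10^-4 m·K/W
ΣR = 1.084×10^-4 + 2.499 + 8.347×10^-4 = 2.500 m·K/W
Q' = ΔT/ΣR = (452 °C − 28.7 °C)/2.500 = 169 W/m

Q' = 169 W/m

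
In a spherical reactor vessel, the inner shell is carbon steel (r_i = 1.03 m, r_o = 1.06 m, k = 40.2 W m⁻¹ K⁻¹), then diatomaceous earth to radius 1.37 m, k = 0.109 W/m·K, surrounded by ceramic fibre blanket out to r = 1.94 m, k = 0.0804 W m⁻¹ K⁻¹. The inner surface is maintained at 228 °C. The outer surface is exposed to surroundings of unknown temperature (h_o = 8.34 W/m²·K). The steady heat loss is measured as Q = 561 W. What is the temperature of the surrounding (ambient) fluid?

Series resistances:
  R_carbon steel = (1/1.03 − 1/1.06)/(4πk) = 0.02748/(4π·40.2) = 5.439×10^-5 K/W
  R_diatomaceous earth = (1/1.06 − 1/1.37)/(4πk) = 0.2135/(4π·0.109) = 0.1558 K/W
  R_ceramic fibre blanket = (1/1.37 − 1/1.94)/(4πk) = 0.2145/(4π·0.0804) = 0.2123 K/W
  R_conv,out = 1/(4πr²h) = 1/(4π·1.94²·8.34) = 0.002535 K/W
ΣR = 0.3707 K/W
ΔT = Q·ΣR = 561 × 0.3707 = 208.0 K
Heat flows outward, so T_out = T_in − ΔT = 228 − 208.0 = 20.0 °C

T_out = 20.0 °C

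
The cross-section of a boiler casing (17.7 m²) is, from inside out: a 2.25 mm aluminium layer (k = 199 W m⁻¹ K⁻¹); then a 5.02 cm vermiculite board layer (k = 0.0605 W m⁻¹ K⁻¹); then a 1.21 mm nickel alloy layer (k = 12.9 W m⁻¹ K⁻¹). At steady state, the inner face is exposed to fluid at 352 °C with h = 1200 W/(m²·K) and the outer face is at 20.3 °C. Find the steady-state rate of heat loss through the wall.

Treat each layer as a resistance in series:
  R_conv,in = 1/(hA) = 1/(1200·17.7) = 4.708×10^-5 K/W
  R_aluminium = L/(kA) = 0.00225/(199·17.7) = 6.388×10^-7 K/W
  R_vermiculite board = L/(kA) = 0.0502/(0.0605·17.7) = 0.04688 K/W
  R_nickel alloy = L/(kA) = 0.00121/(12.9·17.7) = 5.299×10^-6 K/W
ΣR = 4.708×10^-5 + 6.388×10^-7 + 0.04688 + 5.299×10^-6 = 0.04693 K/W
Q = ΔT/ΣR = (352 °C − 20.3 °C)/0.04693 = 7070 W

Q = 7.07 kW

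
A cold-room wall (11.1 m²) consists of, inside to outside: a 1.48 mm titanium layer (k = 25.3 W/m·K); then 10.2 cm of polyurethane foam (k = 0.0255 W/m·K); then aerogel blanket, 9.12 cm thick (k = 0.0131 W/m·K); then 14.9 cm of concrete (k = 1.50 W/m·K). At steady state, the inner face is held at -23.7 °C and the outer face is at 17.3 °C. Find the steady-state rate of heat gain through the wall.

Q = 41.1 W

Resistance network (inner→outer):
  R_titanium = L/(kA) = 0.00148/(25.3·11.1) = 5.270×10^-6 K/W
  R_polyurethane foam = L/(kA) = 0.102/(0.0255·11.1) = 0.3604 K/W
  R_aerogel blanket = L/(kA) = 0.0912/(0.0131·11.1) = 0.6272 K/W
  R_concrete = L/(kA) = 0.149/(1.50·11.1) = 0.008949 K/W
ΣR = 5.270×10^-6 + 0.3604 + 0.6272 + 0.008949 = 0.9966 K/W
Q = ΔT/ΣR = (-23.7 °C − 17.3 °C)/0.9966 = -41.1 W
(Negative Q ⇒ heat flows inward; heat gain = 41.1 W.)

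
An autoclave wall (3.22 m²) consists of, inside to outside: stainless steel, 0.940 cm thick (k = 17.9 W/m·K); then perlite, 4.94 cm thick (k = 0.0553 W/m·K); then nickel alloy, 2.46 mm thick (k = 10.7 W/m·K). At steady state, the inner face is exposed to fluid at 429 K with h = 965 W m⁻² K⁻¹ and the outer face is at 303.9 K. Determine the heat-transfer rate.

Q = 450 W

Series thermal resistances, inner to outer:
  R_conv,in = 1/(hA) = 1/(965·3.22) = 3.218×10^-4 K/W
  R_stainless steel = L/(kA) = 0.00940/(17.9·3.22) = 1.631×10^-4 K/W
  R_perlite = L/(kA) = 0.0494/(0.0553·3.22) = 0.2774 K/W
  R_nickel alloy = L/(kA) = 0.00246/(10.7·3.22) = 7.140×10^-5 K/W
ΣR = 3.218×10^-4 + 1.631×10^-4 + 0.2774 + 7.140×10^-5 = 0.2780 K/W
Q = ΔT/ΣR = (429 K − 303.9 K)/0.2780 = 450 W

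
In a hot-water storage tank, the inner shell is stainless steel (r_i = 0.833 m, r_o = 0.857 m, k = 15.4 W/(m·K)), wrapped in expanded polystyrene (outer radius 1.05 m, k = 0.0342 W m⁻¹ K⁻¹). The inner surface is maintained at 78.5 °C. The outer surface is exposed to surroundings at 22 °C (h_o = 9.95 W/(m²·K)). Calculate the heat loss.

Series thermal resistances, inner to outer:
  R_stainless steel = (1/0.833 − 1/0.857)/(4πk) = 0.03362/(4π·15.4) = 1.737×10^-4 K/W
  R_expanded polystyrene = (1/0.857 − 1/1.05)/(4πk) = 0.2145/(4π·0.0342) = 0.4991 K/W
  R_conv,out = 1/(4πr²h) = 1/(4π·1.05²·9.95) = 0.007254 K/W
ΣR = 1.737×10^-4 + 0.4991 + 0.007254 = 0.5065 K/W
Q = ΔT/ΣR = (78.5 °C − 22 °C)/0.5065 = 112 W

Q = 112 W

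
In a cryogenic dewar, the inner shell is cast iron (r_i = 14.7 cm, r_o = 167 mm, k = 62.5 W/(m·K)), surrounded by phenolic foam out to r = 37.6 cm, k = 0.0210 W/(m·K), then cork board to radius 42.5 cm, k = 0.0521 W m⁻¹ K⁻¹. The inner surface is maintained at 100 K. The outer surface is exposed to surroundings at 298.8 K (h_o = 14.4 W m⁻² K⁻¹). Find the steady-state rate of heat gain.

Q = 15.2 W

Treat each layer as a resistance in series:
  R_cast iron = (1/0.147 − 1/0.167)/(4πk) = 0.8147/(4π·62.5) = 0.001037 K/W
  R_phenolic foam = (1/0.167 − 1/0.376)/(4πk) = 3.328/(4π·0.0210) = 12.61 K/W
  R_cork board = (1/0.376 − 1/0.425)/(4πk) = 0.3066/(4π·0.0521) = 0.4684 K/W
  R_conv,out = 1/(4πr²h) = 1/(4π·0.425²·14.4) = 0.03059 K/W
ΣR = 0.001037 + 12.61 + 0.4684 + 0.03059 = 13.11 K/W
Q = ΔT/ΣR = (100 K − 298.8 K)/13.11 = -15.2 W
(Negative Q ⇒ heat flows inward; heat gain = 15.2 W.)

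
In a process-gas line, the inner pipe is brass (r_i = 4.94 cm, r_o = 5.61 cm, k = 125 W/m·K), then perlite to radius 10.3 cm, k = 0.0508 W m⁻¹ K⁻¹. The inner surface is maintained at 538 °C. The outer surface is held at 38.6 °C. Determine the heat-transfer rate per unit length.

Treat each layer as a resistance in series:
  R'_brass = ln(0.0561/0.0494)/(2πk) = 0.1272/(2π·125) = 1.619×10^-4 m·K/W
  R'_perlite = ln(0.103/0.0561)/(2πk) = 0.6076/(2π·0.0508) = 1.904 m·K/W
ΣR = 1.619×10^-4 + 1.904 = 1.904 m·K/W
Q' = ΔT/ΣR = (538 °C − 38.6 °C)/1.904 = 262 W/m

Q' = 262 W/m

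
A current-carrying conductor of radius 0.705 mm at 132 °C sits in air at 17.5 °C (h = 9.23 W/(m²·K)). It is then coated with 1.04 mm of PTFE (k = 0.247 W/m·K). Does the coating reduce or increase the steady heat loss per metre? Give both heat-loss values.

Critical radius for a cylinder: r_cr = k/h = 0.0268 m = 2.68 cm.
Outer radius after coating: r₂ = 7.05×10^-4 + 0.00104 = 0.001745 m.
Since r₁ < r_cr and r₂ ≤ r_cr, the coating moves toward the maximum at r_cr — heat loss rises.
Bare: R = 1/(2πr₁h) = 24.46 m·K/W; Q = 114.5/24.46 = 4.68 W/m.
Coated: R = R_cond + R_conv = 10.47 m·K/W; Q = 114.5/10.47 = 10.9 W/m.

increases: 4.68 → 10.9 W/m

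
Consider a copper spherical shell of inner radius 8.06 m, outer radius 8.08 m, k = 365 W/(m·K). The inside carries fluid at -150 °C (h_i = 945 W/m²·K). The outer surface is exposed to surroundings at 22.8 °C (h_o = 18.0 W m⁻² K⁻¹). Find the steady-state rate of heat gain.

Resistance network (inner→outer):
  R_conv,in = 1/(4πr²h) = 1/(4π·8.06²·945) = 1.296×10^-6 K/W
  R_copper = (1/8.06 − 1/8.08)/(4πk) = 3.071×10^-4/(4π·365) = 6.695×10^-8 K/W
  R_conv,out = 1/(4πr²h) = 1/(4π·8.08²·18.0) = 6.772×10^-5 K/W
ΣR = 1.296×10^-6 + 6.695×10^-8 + 6.772×10^-5 = 6.908×10^-5 K/W
Q = ΔT/ΣR = (-150 °C − 22.8 °C)/6.908×10^-5 = -2.50×10^6 W
(Negative Q ⇒ heat flows inward; heat gain = 2.50×10^6 W.)

Q = 2.50×10^6 W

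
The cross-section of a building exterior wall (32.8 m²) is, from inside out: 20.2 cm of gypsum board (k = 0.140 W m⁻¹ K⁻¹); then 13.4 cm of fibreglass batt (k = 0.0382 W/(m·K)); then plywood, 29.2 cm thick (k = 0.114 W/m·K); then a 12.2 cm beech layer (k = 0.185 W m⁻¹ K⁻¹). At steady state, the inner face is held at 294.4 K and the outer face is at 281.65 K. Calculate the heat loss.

Q = 51.2 W

Treat each layer as a resistance in series:
  R_gypsum board = L/(kA) = 0.202/(0.140·32.8) = 0.04399 K/W
  R_fibreglass batt = L/(kA) = 0.134/(0.0382·32.8) = 0.1069 K/W
  R_plywood = L/(kA) = 0.292/(0.114·32.8) = 0.07809 K/W
  R_beech = L/(kA) = 0.122/(0.185·32.8) = 0.02011 K/W
ΣR = 0.04399 + 0.1069 + 0.07809 + 0.02011 = 0.2491 K/W
Q = ΔT/ΣR = (294.4 K − 281.65 K)/0.2491 = 51.2 W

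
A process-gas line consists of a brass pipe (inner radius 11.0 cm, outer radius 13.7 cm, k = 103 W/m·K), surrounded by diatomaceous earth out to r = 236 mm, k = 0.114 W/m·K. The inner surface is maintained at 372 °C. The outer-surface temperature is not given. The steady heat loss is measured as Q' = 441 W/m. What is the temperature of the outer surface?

Series resistances:
  R'_brass = ln(0.137/0.110)/(2πk) = 0.2195/(2π·103) = 3.392×10^-4 m·K/W
  R'_diatomaceous earth = ln(0.236/0.137)/(2πk) = 0.5439/(2π·0.114) = 0.7593 m·K/W
ΣR = 0.7596 m·K/W
ΔT = Q'·ΣR = 441 × 0.7596 = 335.0 K
Heat flows outward, so T_out = T_in − ΔT = 372 − 335.0 = 37.0 °C

T_out = 37.0 °C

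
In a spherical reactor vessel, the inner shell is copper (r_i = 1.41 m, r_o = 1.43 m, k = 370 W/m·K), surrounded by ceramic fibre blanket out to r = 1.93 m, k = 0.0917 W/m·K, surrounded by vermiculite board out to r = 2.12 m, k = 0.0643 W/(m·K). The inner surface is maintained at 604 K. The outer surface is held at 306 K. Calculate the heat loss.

Treat each layer as a resistance in series:
  R_copper = (1/1.41 − 1/1.43)/(4πk) = 0.009919/(4π·370) = 2.133×10^-6 K/W
  R_ceramic fibre blanket = (1/1.43 − 1/1.93)/(4πk) = 0.1812/(4π·0.0917) = 0.1572 K/W
  R_vermiculite board = (1/1.93 − 1/2.12)/(4πk) = 0.04644/(4π·0.0643) = 0.05747 K/W
ΣR = 2.133×10^-6 + 0.1572 + 0.05747 = 0.2147 K/W
Q = ΔT/ΣR = (604 K − 306 K)/0.2147 = 1390 W

Q = 1390 W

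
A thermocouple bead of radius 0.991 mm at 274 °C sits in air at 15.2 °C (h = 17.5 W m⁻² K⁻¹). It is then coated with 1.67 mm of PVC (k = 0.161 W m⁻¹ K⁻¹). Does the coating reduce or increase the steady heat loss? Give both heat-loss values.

Critical radius for a sphere: r_cr = 2k/h = 0.0184 m = 1.84 cm.
Outer radius after coating: r₂ = 9.91×10^-4 + 0.00167 = 0.002661 m.
Since r₁ < r_cr and r₂ ≤ r_cr, the coating moves toward the maximum at r_cr — heat loss rises.
Bare: R = 1/(4πr₁²h) = 4630 K/W; Q = 258.8/4630 = 0.0559 W.
Coated: R = R_cond + R_conv = 955.2 K/W; Q = 258.8/955.2 = 0.271 W.

increases: 0.0559 → 0.271 W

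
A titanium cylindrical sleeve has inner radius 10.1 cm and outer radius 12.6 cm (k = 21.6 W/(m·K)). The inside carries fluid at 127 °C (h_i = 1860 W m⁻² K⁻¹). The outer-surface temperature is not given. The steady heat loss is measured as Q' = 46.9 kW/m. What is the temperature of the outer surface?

T_out = 10.8 °C

Sum the resistances:
  R'_conv,in = 1/(2πr h) = 1/(2π·0.101·1860) = 8.472×10^-4 m·K/W
  R'_titanium = ln(0.126/0.101)/(2πk) = 0.2212/(2π·21.6) = 0.001630 m·K/W
ΣR = 0.002477 m·K/W
ΔT = Q'·ΣR = 46900 × 0.002477 = 116.2 K
Heat flows outward, so T_out = T_in − ΔT = 127 − 116.2 = 10.8 °C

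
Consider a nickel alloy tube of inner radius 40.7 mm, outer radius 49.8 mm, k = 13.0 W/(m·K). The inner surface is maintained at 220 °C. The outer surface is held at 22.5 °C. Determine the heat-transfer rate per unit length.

Q' = 2πk·ΔT/ln(r₂/r₁) = 2π × 13.0 × 197.5 / ln(0.0498/0.0407) = 79900 W/m

Q' = 79.9 kW/m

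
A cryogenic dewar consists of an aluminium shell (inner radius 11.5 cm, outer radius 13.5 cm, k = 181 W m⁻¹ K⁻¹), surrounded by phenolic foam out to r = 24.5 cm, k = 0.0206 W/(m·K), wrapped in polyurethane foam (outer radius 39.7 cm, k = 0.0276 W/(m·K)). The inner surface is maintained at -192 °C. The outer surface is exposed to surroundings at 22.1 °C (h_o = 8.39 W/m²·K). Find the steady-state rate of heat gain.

Q = 12.3 W

Resistance network (inner→outer):
  R_aluminium = (1/0.115 − 1/0.135)/(4πk) = 1.288/(4π·181) = 5.664×10^-4 K/W
  R_phenolic foam = (1/0.135 − 1/0.245)/(4πk) = 3.326/(4π·0.0206) = 12.85 K/W
  R_polyurethane foam = (1/0.245 − 1/0.397)/(4πk) = 1.563/(4π·0.0276) = 4.506 K/W
  R_conv,out = 1/(4πr²h) = 1/(4π·0.397²·8.39) = 0.06018 K/W
ΣR = 5.664×10^-4 + 12.85 + 4.506 + 0.06018 = 17.42 K/W
Q = ΔT/ΣR = (-192 °C − 22.1 °C)/17.42 = -12.3 W
(Negative Q ⇒ heat flows inward; heat gain = 12.3 W.)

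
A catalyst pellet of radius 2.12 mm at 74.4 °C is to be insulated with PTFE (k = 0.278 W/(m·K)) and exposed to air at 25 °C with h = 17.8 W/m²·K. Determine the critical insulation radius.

r_cr = 3.12 cm

For a sphere, r_cr = 2k_ins/h = 2·0.278/17.8 = 0.0312 m = 3.12 cm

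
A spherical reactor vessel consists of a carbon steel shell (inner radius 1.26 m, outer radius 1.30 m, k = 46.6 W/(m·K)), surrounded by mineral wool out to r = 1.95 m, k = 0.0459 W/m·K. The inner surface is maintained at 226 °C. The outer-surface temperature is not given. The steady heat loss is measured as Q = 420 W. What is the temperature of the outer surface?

T_out = 39.3 °C

Series resistances:
  R_carbon steel = (1/1.26 − 1/1.30)/(4πk) = 0.02442/(4π·46.6) = 4.170×10^-5 K/W
  R_mineral wool = (1/1.30 − 1/1.95)/(4πk) = 0.2564/(4π·0.0459) = 0.4445 K/W
ΣR = 0.4446 K/W
ΔT = Q·ΣR = 420 × 0.4446 = 186.7 K
Heat flows outward, so T_out = T_in − ΔT = 226 − 186.7 = 39.3 °C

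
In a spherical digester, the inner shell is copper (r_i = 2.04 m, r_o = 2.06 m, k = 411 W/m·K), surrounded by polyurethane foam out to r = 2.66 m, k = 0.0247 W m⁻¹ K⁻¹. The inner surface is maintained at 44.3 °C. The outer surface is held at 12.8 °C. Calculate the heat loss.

Series thermal resistances, inner to outer:
  R_copper = (1/2.04 − 1/2.06)/(4πk) = 0.004759/(4π·411) = 9.215×10^-7 K/W
  R_polyurethane foam = (1/2.06 − 1/2.66)/(4πk) = 0.1095/(4π·0.0247) = 0.3528 K/W
ΣR = 9.215×10^-7 + 0.3528 = 0.3528 K/W
Q = ΔT/ΣR = (44.3 °C − 12.8 °C)/0.3528 = 89.3 W

Q = 89.3 W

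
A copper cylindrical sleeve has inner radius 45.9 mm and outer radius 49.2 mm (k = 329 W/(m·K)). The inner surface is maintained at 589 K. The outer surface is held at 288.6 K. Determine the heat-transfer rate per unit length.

Q' = 8940 kW/m

Q' = 2πk·ΔT/ln(r₂/r₁) = 2π × 329 × 300.4 / ln(0.0492/0.0459) = 8.94×10^6 W/m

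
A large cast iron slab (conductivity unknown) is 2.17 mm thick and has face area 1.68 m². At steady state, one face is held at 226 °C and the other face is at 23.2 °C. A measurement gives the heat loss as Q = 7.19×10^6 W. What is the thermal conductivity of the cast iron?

k = 45.8 W/m·K

ΣR = ΔT/Q = |226 − 23.2|/7.19×10^6 = 2.821×10^-5 K/W
L/(kA) = 2.821×10^-5 ⇒ k = 0.00217/(2.821×10^-5·1.68) = 45.8 W/m·K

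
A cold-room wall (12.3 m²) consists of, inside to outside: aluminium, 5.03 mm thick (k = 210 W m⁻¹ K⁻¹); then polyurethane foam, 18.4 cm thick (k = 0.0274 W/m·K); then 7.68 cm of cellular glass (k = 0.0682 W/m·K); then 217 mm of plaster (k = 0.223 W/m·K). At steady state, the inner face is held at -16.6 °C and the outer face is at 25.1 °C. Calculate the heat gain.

Resistance network (inner→outer):
  R_aluminium = L/(kA) = 0.00503/(210·12.3) = 1.947×10^-6 K/W
  R_polyurethane foam = L/(kA) = 0.184/(0.0274·12.3) = 0.5460 K/W
  R_cellular glass = L/(kA) = 0.0768/(0.0682·12.3) = 0.09155 K/W
  R_plaster = L/(kA) = 0.217/(0.223·12.3) = 0.07911 K/W
ΣR = 1.947×10^-6 + 0.5460 + 0.09155 + 0.07911 = 0.7167 K/W
Q = ΔT/ΣR = (-16.6 °C − 25.1 °C)/0.7167 = -58.2 W
(Negative Q ⇒ heat flows inward; heat gain = 58.2 W.)

Q = 58.2 W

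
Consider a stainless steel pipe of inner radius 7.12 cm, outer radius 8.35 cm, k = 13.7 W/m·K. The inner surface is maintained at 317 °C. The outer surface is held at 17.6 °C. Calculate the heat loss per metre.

Q' = 162 kW/m

Q' = 2πk·ΔT/ln(r₂/r₁) = 2π × 13.7 × 299.4 / ln(0.0835/0.0712) = 1.62×10^5 W/m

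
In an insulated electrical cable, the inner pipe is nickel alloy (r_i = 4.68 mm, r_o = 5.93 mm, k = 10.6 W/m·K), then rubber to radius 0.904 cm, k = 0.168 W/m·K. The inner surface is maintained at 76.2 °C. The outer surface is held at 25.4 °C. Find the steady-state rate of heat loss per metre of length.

Resistance network (inner→outer):
  R'_nickel alloy = ln(0.00593/0.00468)/(2πk) = 0.2367/(2π·10.6) = 0.003554 m·K/W
  R'_rubber = ln(0.00904/0.00593)/(2πk) = 0.4216/(2π·0.168) = 0.3994 m·K/W
ΣR = 0.003554 + 0.3994 = 0.4030 m·K/W
Q' = ΔT/ΣR = (76.2 °C − 25.4 °C)/0.4030 = 126 W/m

Q' = 126 W/m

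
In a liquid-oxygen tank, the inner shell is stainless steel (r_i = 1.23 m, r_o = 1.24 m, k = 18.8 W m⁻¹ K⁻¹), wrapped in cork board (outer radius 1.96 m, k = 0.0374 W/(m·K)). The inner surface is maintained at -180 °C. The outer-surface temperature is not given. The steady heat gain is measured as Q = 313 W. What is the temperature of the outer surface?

T_out = 17.3 °C

Sum the resistances:
  R_stainless steel = (1/1.23 − 1/1.24)/(4πk) = 0.006557/(4π·18.8) = 2.775×10^-5 K/W
  R_cork board = (1/1.24 − 1/1.96)/(4πk) = 0.2962/(4π·0.0374) = 0.6303 K/W
ΣR = 0.6304 K/W
ΔT = Q·ΣR = 313 × 0.6304 = 197.3 K
Heat flows inward, so T_out = T_in + ΔT = -180 + 197.3 = 17.3 °C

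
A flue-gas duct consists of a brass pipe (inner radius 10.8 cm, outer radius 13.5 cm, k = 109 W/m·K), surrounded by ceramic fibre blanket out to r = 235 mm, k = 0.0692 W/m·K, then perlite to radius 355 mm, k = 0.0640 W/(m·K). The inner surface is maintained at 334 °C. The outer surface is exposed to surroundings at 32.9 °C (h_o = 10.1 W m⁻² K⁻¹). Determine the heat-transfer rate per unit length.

Resistance network (inner→outer):
  R'_brass = ln(0.135/0.108)/(2πk) = 0.2231/(2π·109) = 3.258×10^-4 m·K/W
  R'_ceramic fibre blanket = ln(0.235/0.135)/(2πk) = 0.5543/(2π·0.0692) = 1.275 m·K/W
  R'_perlite = ln(0.355/0.235)/(2πk) = 0.4125/(2π·0.0640) = 1.026 m·K/W
  R'_conv,out = 1/(2πr h) = 1/(2π·0.355·10.1) = 0.04439 m·K/W
ΣR = 3.258×10^-4 + 1.275 + 1.026 + 0.04439 = 2.346 m·K/W
Q' = ΔT/ΣR = (334 °C − 32.9 °C)/2.346 = 128 W/m

Q' = 128 W/m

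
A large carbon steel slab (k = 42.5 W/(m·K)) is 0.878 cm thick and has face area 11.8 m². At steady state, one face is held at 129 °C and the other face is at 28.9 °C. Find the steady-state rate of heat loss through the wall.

Q = 5.72×10^6 W

Q = kA·ΔT/L = 42.5 × 11.8 × |129 °C − 28.9 °C| / 0.00878 = 5.72×10^6 W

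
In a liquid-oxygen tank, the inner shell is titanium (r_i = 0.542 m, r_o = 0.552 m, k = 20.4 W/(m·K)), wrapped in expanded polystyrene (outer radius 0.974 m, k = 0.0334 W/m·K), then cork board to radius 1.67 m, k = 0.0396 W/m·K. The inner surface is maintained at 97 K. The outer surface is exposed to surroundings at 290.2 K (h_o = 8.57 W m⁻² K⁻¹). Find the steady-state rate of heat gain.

Resistance network (inner→outer):
  R_titanium = (1/0.542 − 1/0.552)/(4πk) = 0.03342/(4π·20.4) = 1.304×10^-4 K/W
  R_expanded polystyrene = (1/0.552 − 1/0.974)/(4πk) = 0.7849/(4π·0.0334) = 1.870 K/W
  R_cork board = (1/0.974 − 1/1.67)/(4πk) = 0.4279/(4π·0.0396) = 0.8599 K/W
  R_conv,out = 1/(4πr²h) = 1/(4π·1.67²·8.57) = 0.003329 K/W
ΣR = 1.304×10^-4 + 1.870 + 0.8599 + 0.003329 = 2.733 K/W
Q = ΔT/ΣR = (97 K − 290.2 K)/2.733 = -70.7 W
(Negative Q ⇒ heat flows inward; heat gain = 70.7 W.)

Q = 70.7 W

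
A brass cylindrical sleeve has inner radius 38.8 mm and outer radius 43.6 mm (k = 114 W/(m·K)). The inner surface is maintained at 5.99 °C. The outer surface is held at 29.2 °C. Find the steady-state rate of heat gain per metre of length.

Q' = 1.43×10^5 W/m

Q' = 2πk·ΔT/ln(r₂/r₁) = 2π × 114 × 23.21 / ln(0.0436/0.0388) = 1.43×10^5 W/m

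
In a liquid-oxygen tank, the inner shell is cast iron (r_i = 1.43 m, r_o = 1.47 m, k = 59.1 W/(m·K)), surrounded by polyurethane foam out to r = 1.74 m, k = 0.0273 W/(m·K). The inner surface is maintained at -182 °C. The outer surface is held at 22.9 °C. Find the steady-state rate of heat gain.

Series thermal resistances, inner to outer:
  R_cast iron = (1/1.43 − 1/1.47)/(4πk) = 0.01903/(4π·59.1) = 2.562×10^-5 K/W
  R_polyurethane foam = (1/1.47 − 1/1.74)/(4πk) = 0.1056/(4π·0.0273) = 0.3077 K/W
ΣR = 2.562×10^-5 + 0.3077 = 0.3077 K/W
Q = ΔT/ΣR = (-182 °C − 22.9 °C)/0.3077 = -666 W
(Negative Q ⇒ heat flows inward; heat gain = 666 W.)

Q = 666 W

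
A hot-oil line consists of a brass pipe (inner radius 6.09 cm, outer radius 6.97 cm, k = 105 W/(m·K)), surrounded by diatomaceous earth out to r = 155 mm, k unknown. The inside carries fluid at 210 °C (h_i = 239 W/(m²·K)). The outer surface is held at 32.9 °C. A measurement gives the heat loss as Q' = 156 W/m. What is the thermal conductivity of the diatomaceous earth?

ΣR = ΔT/Q' = |210 − 32.9|/156 = 1.135 m·K/W
Known resistances:
  R'_conv,in = 1/(2πr h) = 1/(2π·0.0609·239) = 0.01093 m·K/W
  R'_brass = ln(0.0697/0.0609)/(2πk) = 0.1350/(2π·105) = 2.046×10^-4 m·K/W
R_diatomaceous earth = ΣR − ΣR_known = 1.135 − 0.01113 = 1.124 m·K/W
ln(r₂/r₁)/(2πk) = 1.124 ⇒ k = 0.7992/(2π·1.124) = 0.113 W/m·K

k = 0.113 W/m·K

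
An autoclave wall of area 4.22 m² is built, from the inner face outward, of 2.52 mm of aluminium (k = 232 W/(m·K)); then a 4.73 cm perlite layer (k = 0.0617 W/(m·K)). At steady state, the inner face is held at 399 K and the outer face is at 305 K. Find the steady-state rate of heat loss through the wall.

Series thermal resistances, inner to outer:
  R_aluminium = L/(kA) = 0.00252/(232·4.22) = 2.574×10^-6 K/W
  R_perlite = L/(kA) = 0.0473/(0.0617·4.22) = 0.1817 K/W
ΣR = 2.574×10^-6 + 0.1817 = 0.1817 K/W
Q = ΔT/ΣR = (399 K − 305 K)/0.1817 = 517 W

Q = 517 W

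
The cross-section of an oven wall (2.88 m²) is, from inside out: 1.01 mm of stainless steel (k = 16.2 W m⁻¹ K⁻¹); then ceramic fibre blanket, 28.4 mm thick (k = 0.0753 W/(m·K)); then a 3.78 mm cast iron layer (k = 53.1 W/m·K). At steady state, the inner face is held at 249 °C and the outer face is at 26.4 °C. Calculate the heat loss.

Treat each layer as a resistance in series:
  R_stainless steel = L/(kA) = 0.00101/(16.2·2.88) = 2.165×10^-5 K/W
  R_ceramic fibre blanket = L/(kA) = 0.0284/(0.0753·2.88) = 0.1310 K/W
  R_cast iron = L/(kA) = 0.00378/(53.1·2.88) = 2.472×10^-5 K/W
ΣR = 2.165×10^-5 + 0.1310 + 2.472×10^-5 = 0.1310 K/W
Q = ΔT/ΣR = (249 °C − 26.4 °C)/0.1310 = 1700 W

Q = 1700 W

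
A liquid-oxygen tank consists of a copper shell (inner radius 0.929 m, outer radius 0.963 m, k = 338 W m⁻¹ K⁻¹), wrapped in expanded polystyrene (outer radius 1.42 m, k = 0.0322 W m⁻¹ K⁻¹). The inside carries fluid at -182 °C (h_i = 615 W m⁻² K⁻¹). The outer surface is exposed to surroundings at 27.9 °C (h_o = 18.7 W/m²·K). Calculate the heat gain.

Q = 253 W

Treat each layer as a resistance in series:
  R_conv,in = 1/(4πr²h) = 1/(4π·0.929²·615) = 1.499×10^-4 K/W
  R_copper = (1/0.929 − 1/0.963)/(4πk) = 0.03800/(4π·338) = 8.948×10^-6 K/W
  R_expanded polystyrene = (1/0.963 − 1/1.42)/(4πk) = 0.3342/(4π·0.0322) = 0.8259 K/W
  R_conv,out = 1/(4πr²h) = 1/(4π·1.42²·18.7) = 0.002110 K/W
ΣR = 1.499×10^-4 + 8.948×10^-6 + 0.8259 + 0.002110 = 0.8282 K/W
Q = ΔT/ΣR = (-182 °C − 27.9 °C)/0.8282 = -253 W
(Negative Q ⇒ heat flows inward; heat gain = 253 W.)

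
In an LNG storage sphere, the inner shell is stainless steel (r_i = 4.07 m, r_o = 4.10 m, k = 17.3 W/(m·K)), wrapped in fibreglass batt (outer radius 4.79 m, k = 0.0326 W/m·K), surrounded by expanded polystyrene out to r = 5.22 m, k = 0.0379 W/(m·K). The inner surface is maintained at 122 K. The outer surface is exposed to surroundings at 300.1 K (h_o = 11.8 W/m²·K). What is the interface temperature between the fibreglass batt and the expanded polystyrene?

T = 247.1 K

Series thermal resistances, inner to outer:
  R_stainless steel = (1/4.07 − 1/4.10)/(4πk) = 0.001798/(4π·17.3) = 8.270×10^-6 K/W
  R_fibreglass batt = (1/4.10 − 1/4.79)/(4πk) = 0.03513/(4π·0.0326) = 0.08576 K/W
  R_expanded polystyrene = (1/4.79 − 1/5.22)/(4πk) = 0.01720/(4π·0.0379) = 0.03611 K/W
  R_conv,out = 1/(4πr²h) = 1/(4π·5.22²·11.8) = 2.475×10^-4 K/W
ΣR = 8.270×10^-6 + 0.08576 + 0.03611 + 2.475×10^-4 = 0.1221 K/W
Q = ΔT/ΣR = (122 K − 300.1 K)/0.1221 = -1459 W
From the inner boundary to the fibreglass batt/expanded polystyrene interface, ΣR_partial = 0.08577 K/W.
T_interface = T_in − Q·ΣR_partial = 122 K − (-1459)(0.08577) = 247.1 K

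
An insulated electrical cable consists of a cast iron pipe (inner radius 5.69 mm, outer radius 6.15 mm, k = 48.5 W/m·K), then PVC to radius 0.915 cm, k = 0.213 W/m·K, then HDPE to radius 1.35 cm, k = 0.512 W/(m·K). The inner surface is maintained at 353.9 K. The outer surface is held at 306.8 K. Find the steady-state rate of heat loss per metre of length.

Q' = 113 W/m

Series thermal resistances, inner to outer:
  R'_cast iron = ln(0.00615/0.00569)/(2πk) = 0.07774/(2π·48.5) = 2.551×10^-4 m·K/W
  R'_PVC = ln(0.00915/0.00615)/(2πk) = 0.3973/(2π·0.213) = 0.2969 m·K/W
  R'_HDPE = ln(0.0135/0.00915)/(2πk) = 0.3889/(2π·0.512) = 0.1209 m·K/W
ΣR = 2.551×10^-4 + 0.2969 + 0.1209 = 0.4181 m·K/W
Q' = ΔT/ΣR = (353.9 K − 306.8 K)/0.4181 = 113 W/m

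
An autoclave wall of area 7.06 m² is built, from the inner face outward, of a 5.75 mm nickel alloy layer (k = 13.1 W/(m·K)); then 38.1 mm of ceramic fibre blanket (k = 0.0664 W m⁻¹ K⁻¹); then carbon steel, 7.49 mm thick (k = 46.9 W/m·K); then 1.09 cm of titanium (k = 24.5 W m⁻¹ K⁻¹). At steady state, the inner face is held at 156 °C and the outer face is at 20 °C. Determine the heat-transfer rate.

Series thermal resistances, inner to outer:
  R_nickel alloy = L/(kA) = 0.00575/(13.1·7.06) = 6.217×10^-5 K/W
  R_ceramic fibre blanket = L/(kA) = 0.0381/(0.0664·7.06) = 0.08127 K/W
  R_carbon steel = L/(kA) = 0.00749/(46.9·7.06) = 2.262×10^-5 K/W
  R_titanium = L/(kA) = 0.0109/(24.5·7.06) = 6.302×10^-5 K/W
ΣR = 6.217×10^-5 + 0.08127 + 2.262×10^-5 + 6.302×10^-5 = 0.08142 K/W
Q = ΔT/ΣR = (156 °C − 20 °C)/0.08142 = 1670 W

Q = 1670 W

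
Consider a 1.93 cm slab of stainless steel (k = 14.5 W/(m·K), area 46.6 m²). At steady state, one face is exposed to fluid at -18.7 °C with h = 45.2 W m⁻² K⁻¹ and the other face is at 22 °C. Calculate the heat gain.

Q = 80.9 kW

Treat each layer as a resistance in series:
  R_conv,in = 1/(hA) = 1/(45.2·46.6) = 4.748×10^-4 K/W
  R_stainless steel = L/(kA) = 0.0193/(14.5·46.6) = 2.856×10^-5 K/W
ΣR = 4.748×10^-4 + 2.856×10^-5 = 5.034×10^-4 K/W
Q = ΔT/ΣR = (-18.7 °C − 22 °C)/5.034×10^-4 = -80900 W
(Negative Q ⇒ heat flows inward; heat gain = 80900 W.)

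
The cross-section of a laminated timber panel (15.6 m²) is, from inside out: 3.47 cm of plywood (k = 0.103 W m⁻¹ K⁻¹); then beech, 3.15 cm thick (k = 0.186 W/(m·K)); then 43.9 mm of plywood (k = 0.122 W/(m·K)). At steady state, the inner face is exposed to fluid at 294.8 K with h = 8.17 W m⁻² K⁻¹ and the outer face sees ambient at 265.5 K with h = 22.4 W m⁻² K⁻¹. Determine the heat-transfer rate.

Series thermal resistances, inner to outer:
  R_conv,in = 1/(hA) = 1/(8.17·15.6) = 0.007846 K/W
  R_plywood = L/(kA) = 0.0347/(0.103·15.6) = 0.02160 K/W
  R_beech = L/(kA) = 0.0315/(0.186·15.6) = 0.01086 K/W
  R_plywood = L/(kA) = 0.0439/(0.122·15.6) = 0.02307 K/W
  R_conv,out = 1/(hA) = 1/(22.4·15.6) = 0.002862 K/W
ΣR = 0.007846 + 0.02160 + 0.01086 + 0.02307 + 0.002862 = 0.06624 K/W
Q = ΔT/ΣR = (294.8 K − 265.5 K)/0.06624 = 442 W

Q = 442 W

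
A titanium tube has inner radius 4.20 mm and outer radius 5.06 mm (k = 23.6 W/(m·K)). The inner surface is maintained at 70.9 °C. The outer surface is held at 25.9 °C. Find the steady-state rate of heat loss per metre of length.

Q' = 2πk·ΔT/ln(r₂/r₁) = 2π × 23.6 × 45 / ln(0.00506/0.00420) = 35800 W/m

Q' = 35800 W/m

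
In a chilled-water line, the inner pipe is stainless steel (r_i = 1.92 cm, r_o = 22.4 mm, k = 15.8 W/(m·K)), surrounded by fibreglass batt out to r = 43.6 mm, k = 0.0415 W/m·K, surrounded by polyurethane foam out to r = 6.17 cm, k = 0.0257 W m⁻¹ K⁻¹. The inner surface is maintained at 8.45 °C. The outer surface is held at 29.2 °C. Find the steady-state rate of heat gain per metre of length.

Q' = 4.41 W/m

Treat each layer as a resistance in series:
  R'_stainless steel = ln(0.0224/0.0192)/(2πk) = 0.1542/(2π·15.8) = 0.001553 m·K/W
  R'_fibreglass batt = ln(0.0436/0.0224)/(2πk) = 0.6660/(2π·0.0415) = 2.554 m·K/W
  R'_polyurethane foam = ln(0.0617/0.0436)/(2πk) = 0.3472/(2π·0.0257) = 2.150 m·K/W
ΣR = 0.001553 + 2.554 + 2.150 = 4.706 m·K/W
Q' = ΔT/ΣR = (8.45 °C − 29.2 °C)/4.706 = -4.41 W/m
(Negative Q' ⇒ heat flows inward; heat gain = 4.41 W/m.)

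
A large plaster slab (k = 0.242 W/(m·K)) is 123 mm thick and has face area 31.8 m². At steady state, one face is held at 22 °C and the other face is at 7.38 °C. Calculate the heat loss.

Q = kA·ΔT/L = 0.242 × 31.8 × |22 °C − 7.38 °C| / 0.123 = 915 W

Q = 915 W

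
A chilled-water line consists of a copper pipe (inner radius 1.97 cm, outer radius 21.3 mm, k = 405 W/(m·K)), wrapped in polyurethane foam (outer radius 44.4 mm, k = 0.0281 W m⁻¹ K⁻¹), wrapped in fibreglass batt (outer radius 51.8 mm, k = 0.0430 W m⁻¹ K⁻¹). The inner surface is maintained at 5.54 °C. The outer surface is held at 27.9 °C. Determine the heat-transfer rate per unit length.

Q' = 4.73 W/m

Resistance network (inner→outer):
  R'_copper = ln(0.0213/0.0197)/(2πk) = 0.07809/(2π·405) = 3.069×10^-5 m·K/W
  R'_polyurethane foam = ln(0.0444/0.0213)/(2πk) = 0.7345/(2π·0.0281) = 4.160 m·K/W
  R'_fibreglass batt = ln(0.0518/0.0444)/(2πk) = 0.1542/(2π·0.0430) = 0.5706 m·K/W
ΣR = 3.069×10^-5 + 4.160 + 0.5706 = 4.731 m·K/W
Q' = ΔT/ΣR = (5.54 °C − 27.9 °C)/4.731 = -4.73 W/m
(Negative Q' ⇒ heat flows inward; heat gain = 4.73 W/m.)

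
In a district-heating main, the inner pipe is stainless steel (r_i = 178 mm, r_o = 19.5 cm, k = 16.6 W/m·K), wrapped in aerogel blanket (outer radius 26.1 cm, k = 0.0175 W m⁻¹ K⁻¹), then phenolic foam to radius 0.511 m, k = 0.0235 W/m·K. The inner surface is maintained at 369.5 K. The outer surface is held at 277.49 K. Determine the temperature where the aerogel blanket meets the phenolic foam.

Resistance network (inner→outer):
  R'_stainless steel = ln(0.195/0.178)/(2πk) = 0.09122/(2π·16.6) = 8.745×10^-4 m·K/W
  R'_aerogel blanket = ln(0.261/0.195)/(2πk) = 0.2915/(2π·0.0175) = 2.651 m·K/W
  R'_phenolic foam = ln(0.511/0.261)/(2πk) = 0.6718/(2π·0.0235) = 4.550 m·K/W
ΣR = 8.745×10^-4 + 2.651 + 4.550 = 7.202 m·K/W
Q' = ΔT/ΣR = (369.5 K − 277.49 K)/7.202 = 12.78 W/m
From the inner boundary to the aerogel blanket/phenolic foam interface, ΣR_partial = 2.652 m·K/W.
T_interface = T_in − Q'·ΣR_partial = 369.5 K − (12.78)(2.652) = 335.6 K

T = 335.6 K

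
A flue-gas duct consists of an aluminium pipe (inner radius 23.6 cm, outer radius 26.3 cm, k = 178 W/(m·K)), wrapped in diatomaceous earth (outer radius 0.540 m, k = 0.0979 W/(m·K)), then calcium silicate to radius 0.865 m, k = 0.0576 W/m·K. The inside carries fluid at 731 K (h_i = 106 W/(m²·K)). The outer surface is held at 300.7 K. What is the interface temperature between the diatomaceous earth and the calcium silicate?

Resistance network (inner→outer):
  R'_conv,in = 1/(2πr h) = 1/(2π·0.236·106) = 0.006362 m·K/W
  R'_aluminium = ln(0.263/0.236)/(2πk) = 0.1083/(2π·178) = 9.685×10^-5 m·K/W
  R'_diatomaceous earth = ln(0.540/0.263)/(2πk) = 0.7194/(2π·0.0979) = 1.170 m·K/W
  R'_calcium silicate = ln(0.865/0.540)/(2πk) = 0.4712/(2π·0.0576) = 1.302 m·K/W
ΣR = 0.006362 + 9.685×10^-5 + 1.170 + 1.302 = 2.478 m·K/W
Q' = ΔT/ΣR = (731 K − 300.7 K)/2.478 = 173.6 W/m
From the inner boundary to the diatomaceous earth/calcium silicate interface, ΣR_partial = 1.176 m·K/W.
T_interface = T_in − Q'·ΣR_partial = 731 K − (173.6)(1.176) = 527 K

T = 527 K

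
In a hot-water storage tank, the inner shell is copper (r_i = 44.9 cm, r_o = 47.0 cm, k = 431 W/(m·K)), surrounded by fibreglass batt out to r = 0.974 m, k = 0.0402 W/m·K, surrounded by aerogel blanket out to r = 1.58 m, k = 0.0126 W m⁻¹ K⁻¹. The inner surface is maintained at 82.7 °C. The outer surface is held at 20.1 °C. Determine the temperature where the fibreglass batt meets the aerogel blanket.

T = 53.5 °C

Treat each layer as a resistance in series:
  R_copper = (1/0.449 − 1/0.470)/(4πk) = 0.09951/(4π·431) = 1.837×10^-5 K/W
  R_fibreglass batt = (1/0.470 − 1/0.974)/(4πk) = 1.101/(4π·0.0402) = 2.179 K/W
  R_aerogel blanket = (1/0.974 − 1/1.58)/(4πk) = 0.3938/(4π·0.0126) = 2.487 K/W
ΣR = 1.837×10^-5 + 2.179 + 2.487 = 4.666 K/W
Q = ΔT/ΣR = (82.7 °C − 20.1 °C)/4.666 = 13.42 W
From the inner boundary to the fibreglass batt/aerogel blanket interface, ΣR_partial = 2.179 K/W.
T_interface = T_in − Q·ΣR_partial = 82.7 °C − (13.42)(2.179) = 53.5 °C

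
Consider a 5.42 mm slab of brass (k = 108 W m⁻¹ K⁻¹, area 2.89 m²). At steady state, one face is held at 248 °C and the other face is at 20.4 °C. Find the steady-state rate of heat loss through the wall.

Q = 1.31×10^7 W

Q = kA·ΔT/L = 108 × 2.89 × |248 °C − 20.4 °C| / 0.00542 = 1.31×10^7 W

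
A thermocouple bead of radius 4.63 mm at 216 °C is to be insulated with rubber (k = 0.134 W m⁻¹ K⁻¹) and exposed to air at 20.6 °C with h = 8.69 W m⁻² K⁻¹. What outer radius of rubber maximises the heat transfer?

r_cr = 3.08 cm

For a sphere, r_cr = 2k_ins/h = 2·0.134/8.69 = 0.0308 m = 3.08 cm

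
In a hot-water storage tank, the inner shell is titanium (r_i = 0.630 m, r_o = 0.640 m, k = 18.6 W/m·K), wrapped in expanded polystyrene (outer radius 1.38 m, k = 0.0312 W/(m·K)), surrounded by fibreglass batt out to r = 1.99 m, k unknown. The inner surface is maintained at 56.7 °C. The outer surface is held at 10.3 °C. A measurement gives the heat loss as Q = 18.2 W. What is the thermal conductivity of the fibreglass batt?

ΣR = ΔT/Q = |56.7 − 10.3|/18.2 = 2.549 K/W
Known resistances:
  R_titanium = (1/0.630 − 1/0.640)/(4πk) = 0.02480/(4π·18.6) = 1.061×10^-4 K/W
  R_expanded polystyrene = (1/0.640 − 1/1.38)/(4πk) = 0.8379/(4π·0.0312) = 2.137 K/W
R_fibreglass batt = ΣR − ΣR_known = 2.549 − 2.137 = 0.4120 K/W
(1/r₁−1/r₂)/(4πk) = 0.4120 ⇒ k = 0.2221/(4π·0.4120) = 0.0429 W/m·K

k = 0.0429 W/m·K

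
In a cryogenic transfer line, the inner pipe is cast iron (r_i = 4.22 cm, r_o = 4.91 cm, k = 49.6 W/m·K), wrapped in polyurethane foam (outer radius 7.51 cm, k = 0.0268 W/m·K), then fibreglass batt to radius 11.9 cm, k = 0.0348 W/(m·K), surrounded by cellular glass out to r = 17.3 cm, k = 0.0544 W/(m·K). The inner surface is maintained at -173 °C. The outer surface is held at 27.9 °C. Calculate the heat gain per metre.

Series thermal resistances, inner to outer:
  R'_cast iron = ln(0.0491/0.0422)/(2πk) = 0.1514/(2π·49.6) = 4.859×10^-4 m·K/W
  R'_polyurethane foam = ln(0.0751/0.0491)/(2πk) = 0.4250/(2π·0.0268) = 2.524 m·K/W
  R'_fibreglass batt = ln(0.119/0.0751)/(2πk) = 0.4603/(2π·0.0348) = 2.105 m·K/W
  R'_cellular glass = ln(0.173/0.119)/(2πk) = 0.3742/(2π·0.0544) = 1.095 m·K/W
ΣR = 4.859×10^-4 + 2.524 + 2.105 + 1.095 = 5.724 m·K/W
Q' = ΔT/ΣR = (-173 °C − 27.9 °C)/5.724 = -35.1 W/m
(Negative Q' ⇒ heat flows inward; heat gain = 35.1 W/m.)

Q' = 35.1 W/m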